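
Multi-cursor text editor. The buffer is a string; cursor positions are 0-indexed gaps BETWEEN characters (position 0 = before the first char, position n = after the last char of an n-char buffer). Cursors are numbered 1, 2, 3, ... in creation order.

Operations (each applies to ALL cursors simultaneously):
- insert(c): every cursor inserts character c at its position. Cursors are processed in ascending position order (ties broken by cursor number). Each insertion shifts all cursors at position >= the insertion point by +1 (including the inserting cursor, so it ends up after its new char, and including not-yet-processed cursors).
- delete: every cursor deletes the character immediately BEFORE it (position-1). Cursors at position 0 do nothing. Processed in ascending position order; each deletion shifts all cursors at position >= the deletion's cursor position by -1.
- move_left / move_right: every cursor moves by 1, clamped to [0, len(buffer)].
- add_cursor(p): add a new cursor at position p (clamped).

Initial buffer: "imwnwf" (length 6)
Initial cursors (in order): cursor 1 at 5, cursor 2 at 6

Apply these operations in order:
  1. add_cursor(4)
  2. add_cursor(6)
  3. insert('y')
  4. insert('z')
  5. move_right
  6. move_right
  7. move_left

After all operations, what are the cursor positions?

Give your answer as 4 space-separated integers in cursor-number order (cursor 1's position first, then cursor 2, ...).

Answer: 10 13 7 13

Derivation:
After op 1 (add_cursor(4)): buffer="imwnwf" (len 6), cursors c3@4 c1@5 c2@6, authorship ......
After op 2 (add_cursor(6)): buffer="imwnwf" (len 6), cursors c3@4 c1@5 c2@6 c4@6, authorship ......
After op 3 (insert('y')): buffer="imwnywyfyy" (len 10), cursors c3@5 c1@7 c2@10 c4@10, authorship ....3.1.24
After op 4 (insert('z')): buffer="imwnyzwyzfyyzz" (len 14), cursors c3@6 c1@9 c2@14 c4@14, authorship ....33.11.2424
After op 5 (move_right): buffer="imwnyzwyzfyyzz" (len 14), cursors c3@7 c1@10 c2@14 c4@14, authorship ....33.11.2424
After op 6 (move_right): buffer="imwnyzwyzfyyzz" (len 14), cursors c3@8 c1@11 c2@14 c4@14, authorship ....33.11.2424
After op 7 (move_left): buffer="imwnyzwyzfyyzz" (len 14), cursors c3@7 c1@10 c2@13 c4@13, authorship ....33.11.2424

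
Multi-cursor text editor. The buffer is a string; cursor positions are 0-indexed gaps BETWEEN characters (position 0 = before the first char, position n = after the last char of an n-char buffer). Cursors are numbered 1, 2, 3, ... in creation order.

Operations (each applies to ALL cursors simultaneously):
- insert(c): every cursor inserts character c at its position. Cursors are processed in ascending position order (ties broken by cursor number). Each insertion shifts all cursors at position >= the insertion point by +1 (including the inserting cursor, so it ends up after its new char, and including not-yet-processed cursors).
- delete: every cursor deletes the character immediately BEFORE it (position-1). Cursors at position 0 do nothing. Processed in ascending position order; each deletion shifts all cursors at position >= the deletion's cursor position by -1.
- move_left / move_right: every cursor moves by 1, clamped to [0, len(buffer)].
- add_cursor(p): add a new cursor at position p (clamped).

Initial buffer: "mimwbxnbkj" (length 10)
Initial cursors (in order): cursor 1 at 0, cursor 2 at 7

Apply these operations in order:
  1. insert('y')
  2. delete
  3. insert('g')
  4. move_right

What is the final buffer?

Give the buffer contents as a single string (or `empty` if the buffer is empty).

Answer: gmimwbxngbkj

Derivation:
After op 1 (insert('y')): buffer="ymimwbxnybkj" (len 12), cursors c1@1 c2@9, authorship 1.......2...
After op 2 (delete): buffer="mimwbxnbkj" (len 10), cursors c1@0 c2@7, authorship ..........
After op 3 (insert('g')): buffer="gmimwbxngbkj" (len 12), cursors c1@1 c2@9, authorship 1.......2...
After op 4 (move_right): buffer="gmimwbxngbkj" (len 12), cursors c1@2 c2@10, authorship 1.......2...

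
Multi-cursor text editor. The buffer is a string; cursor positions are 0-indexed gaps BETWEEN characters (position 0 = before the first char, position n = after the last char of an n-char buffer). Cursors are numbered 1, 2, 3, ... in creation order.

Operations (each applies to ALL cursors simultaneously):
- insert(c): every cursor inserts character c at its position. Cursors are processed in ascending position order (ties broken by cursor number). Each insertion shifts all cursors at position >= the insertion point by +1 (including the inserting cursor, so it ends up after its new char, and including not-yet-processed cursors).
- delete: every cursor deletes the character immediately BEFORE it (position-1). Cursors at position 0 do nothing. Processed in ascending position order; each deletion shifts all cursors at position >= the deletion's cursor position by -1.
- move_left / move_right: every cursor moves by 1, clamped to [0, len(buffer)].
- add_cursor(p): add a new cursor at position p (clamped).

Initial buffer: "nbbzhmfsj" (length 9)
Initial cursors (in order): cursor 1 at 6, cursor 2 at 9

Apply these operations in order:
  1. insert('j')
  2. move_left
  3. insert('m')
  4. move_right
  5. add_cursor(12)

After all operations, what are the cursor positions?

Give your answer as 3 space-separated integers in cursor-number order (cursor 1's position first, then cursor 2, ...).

Answer: 8 13 12

Derivation:
After op 1 (insert('j')): buffer="nbbzhmjfsjj" (len 11), cursors c1@7 c2@11, authorship ......1...2
After op 2 (move_left): buffer="nbbzhmjfsjj" (len 11), cursors c1@6 c2@10, authorship ......1...2
After op 3 (insert('m')): buffer="nbbzhmmjfsjmj" (len 13), cursors c1@7 c2@12, authorship ......11...22
After op 4 (move_right): buffer="nbbzhmmjfsjmj" (len 13), cursors c1@8 c2@13, authorship ......11...22
After op 5 (add_cursor(12)): buffer="nbbzhmmjfsjmj" (len 13), cursors c1@8 c3@12 c2@13, authorship ......11...22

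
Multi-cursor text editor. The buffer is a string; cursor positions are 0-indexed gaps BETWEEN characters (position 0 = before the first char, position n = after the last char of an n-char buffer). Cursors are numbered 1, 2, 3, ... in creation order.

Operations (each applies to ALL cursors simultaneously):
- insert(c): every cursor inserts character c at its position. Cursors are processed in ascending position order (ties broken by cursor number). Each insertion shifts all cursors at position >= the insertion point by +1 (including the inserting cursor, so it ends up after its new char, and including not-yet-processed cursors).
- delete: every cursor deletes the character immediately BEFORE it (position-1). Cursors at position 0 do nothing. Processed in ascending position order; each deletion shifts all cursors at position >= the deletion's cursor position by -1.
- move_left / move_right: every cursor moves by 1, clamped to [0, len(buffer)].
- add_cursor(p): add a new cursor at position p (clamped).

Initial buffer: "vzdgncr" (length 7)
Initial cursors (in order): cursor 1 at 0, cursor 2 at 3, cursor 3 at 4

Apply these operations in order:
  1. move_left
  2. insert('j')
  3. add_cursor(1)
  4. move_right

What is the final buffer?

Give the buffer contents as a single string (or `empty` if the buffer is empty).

Answer: jvzjdjgncr

Derivation:
After op 1 (move_left): buffer="vzdgncr" (len 7), cursors c1@0 c2@2 c3@3, authorship .......
After op 2 (insert('j')): buffer="jvzjdjgncr" (len 10), cursors c1@1 c2@4 c3@6, authorship 1..2.3....
After op 3 (add_cursor(1)): buffer="jvzjdjgncr" (len 10), cursors c1@1 c4@1 c2@4 c3@6, authorship 1..2.3....
After op 4 (move_right): buffer="jvzjdjgncr" (len 10), cursors c1@2 c4@2 c2@5 c3@7, authorship 1..2.3....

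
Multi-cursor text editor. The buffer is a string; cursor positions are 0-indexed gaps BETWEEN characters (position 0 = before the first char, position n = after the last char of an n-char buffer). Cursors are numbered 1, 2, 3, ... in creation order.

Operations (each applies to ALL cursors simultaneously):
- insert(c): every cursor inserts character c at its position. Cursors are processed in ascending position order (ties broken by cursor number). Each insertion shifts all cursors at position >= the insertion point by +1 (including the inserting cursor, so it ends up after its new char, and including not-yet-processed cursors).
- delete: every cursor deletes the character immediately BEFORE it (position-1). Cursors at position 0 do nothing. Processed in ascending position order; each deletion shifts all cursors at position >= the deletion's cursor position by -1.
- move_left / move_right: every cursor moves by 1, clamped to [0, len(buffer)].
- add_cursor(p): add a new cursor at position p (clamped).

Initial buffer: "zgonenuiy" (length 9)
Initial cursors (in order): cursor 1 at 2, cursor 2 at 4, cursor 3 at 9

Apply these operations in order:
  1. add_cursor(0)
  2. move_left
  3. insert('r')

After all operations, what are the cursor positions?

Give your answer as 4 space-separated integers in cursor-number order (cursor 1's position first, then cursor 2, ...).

Answer: 3 6 12 1

Derivation:
After op 1 (add_cursor(0)): buffer="zgonenuiy" (len 9), cursors c4@0 c1@2 c2@4 c3@9, authorship .........
After op 2 (move_left): buffer="zgonenuiy" (len 9), cursors c4@0 c1@1 c2@3 c3@8, authorship .........
After op 3 (insert('r')): buffer="rzrgornenuiry" (len 13), cursors c4@1 c1@3 c2@6 c3@12, authorship 4.1..2.....3.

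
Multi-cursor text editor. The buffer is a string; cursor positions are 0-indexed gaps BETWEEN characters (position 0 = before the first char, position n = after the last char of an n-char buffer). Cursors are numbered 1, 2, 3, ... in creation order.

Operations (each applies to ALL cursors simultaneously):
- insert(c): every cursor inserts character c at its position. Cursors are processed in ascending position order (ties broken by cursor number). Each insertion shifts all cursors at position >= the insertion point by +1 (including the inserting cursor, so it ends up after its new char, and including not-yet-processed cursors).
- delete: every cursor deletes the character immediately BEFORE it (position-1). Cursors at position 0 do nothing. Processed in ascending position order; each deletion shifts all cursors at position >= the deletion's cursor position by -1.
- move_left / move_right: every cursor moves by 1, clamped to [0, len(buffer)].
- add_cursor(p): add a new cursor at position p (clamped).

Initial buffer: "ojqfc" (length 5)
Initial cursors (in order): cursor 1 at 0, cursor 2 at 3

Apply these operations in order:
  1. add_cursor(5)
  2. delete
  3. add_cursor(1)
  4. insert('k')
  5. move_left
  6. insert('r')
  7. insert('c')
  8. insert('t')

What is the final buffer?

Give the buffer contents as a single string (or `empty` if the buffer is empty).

Answer: rctkorctkjrctkfrctk

Derivation:
After op 1 (add_cursor(5)): buffer="ojqfc" (len 5), cursors c1@0 c2@3 c3@5, authorship .....
After op 2 (delete): buffer="ojf" (len 3), cursors c1@0 c2@2 c3@3, authorship ...
After op 3 (add_cursor(1)): buffer="ojf" (len 3), cursors c1@0 c4@1 c2@2 c3@3, authorship ...
After op 4 (insert('k')): buffer="kokjkfk" (len 7), cursors c1@1 c4@3 c2@5 c3@7, authorship 1.4.2.3
After op 5 (move_left): buffer="kokjkfk" (len 7), cursors c1@0 c4@2 c2@4 c3@6, authorship 1.4.2.3
After op 6 (insert('r')): buffer="rkorkjrkfrk" (len 11), cursors c1@1 c4@4 c2@7 c3@10, authorship 11.44.22.33
After op 7 (insert('c')): buffer="rckorckjrckfrck" (len 15), cursors c1@2 c4@6 c2@10 c3@14, authorship 111.444.222.333
After op 8 (insert('t')): buffer="rctkorctkjrctkfrctk" (len 19), cursors c1@3 c4@8 c2@13 c3@18, authorship 1111.4444.2222.3333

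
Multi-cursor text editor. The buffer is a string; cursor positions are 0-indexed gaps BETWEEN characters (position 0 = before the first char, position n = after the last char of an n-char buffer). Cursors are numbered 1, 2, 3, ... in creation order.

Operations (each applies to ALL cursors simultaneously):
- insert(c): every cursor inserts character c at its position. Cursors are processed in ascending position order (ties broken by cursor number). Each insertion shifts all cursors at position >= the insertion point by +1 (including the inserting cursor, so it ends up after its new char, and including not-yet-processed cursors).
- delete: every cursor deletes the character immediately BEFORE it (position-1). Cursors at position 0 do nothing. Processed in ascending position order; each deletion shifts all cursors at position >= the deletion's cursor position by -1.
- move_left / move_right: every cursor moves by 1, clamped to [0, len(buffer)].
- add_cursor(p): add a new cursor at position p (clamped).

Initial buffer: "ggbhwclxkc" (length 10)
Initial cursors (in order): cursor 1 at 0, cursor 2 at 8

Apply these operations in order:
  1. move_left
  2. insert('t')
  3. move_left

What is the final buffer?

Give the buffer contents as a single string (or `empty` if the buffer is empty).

After op 1 (move_left): buffer="ggbhwclxkc" (len 10), cursors c1@0 c2@7, authorship ..........
After op 2 (insert('t')): buffer="tggbhwcltxkc" (len 12), cursors c1@1 c2@9, authorship 1.......2...
After op 3 (move_left): buffer="tggbhwcltxkc" (len 12), cursors c1@0 c2@8, authorship 1.......2...

Answer: tggbhwcltxkc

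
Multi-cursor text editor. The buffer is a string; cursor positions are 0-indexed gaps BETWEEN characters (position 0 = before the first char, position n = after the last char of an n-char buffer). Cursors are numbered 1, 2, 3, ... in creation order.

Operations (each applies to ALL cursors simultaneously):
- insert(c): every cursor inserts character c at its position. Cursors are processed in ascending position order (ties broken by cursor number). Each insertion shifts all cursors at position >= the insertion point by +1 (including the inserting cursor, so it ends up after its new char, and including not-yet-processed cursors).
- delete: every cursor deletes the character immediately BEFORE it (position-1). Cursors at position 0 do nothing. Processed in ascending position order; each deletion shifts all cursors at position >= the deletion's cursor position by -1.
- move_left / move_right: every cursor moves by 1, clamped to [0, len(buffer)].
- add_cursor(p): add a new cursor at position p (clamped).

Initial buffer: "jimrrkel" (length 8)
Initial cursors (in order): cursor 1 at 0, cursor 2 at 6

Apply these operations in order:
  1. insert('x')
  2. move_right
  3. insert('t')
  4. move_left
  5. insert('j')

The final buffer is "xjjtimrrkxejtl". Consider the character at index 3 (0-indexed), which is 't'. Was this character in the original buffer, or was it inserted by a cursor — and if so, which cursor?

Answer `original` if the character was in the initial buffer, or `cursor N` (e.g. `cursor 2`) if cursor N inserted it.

After op 1 (insert('x')): buffer="xjimrrkxel" (len 10), cursors c1@1 c2@8, authorship 1......2..
After op 2 (move_right): buffer="xjimrrkxel" (len 10), cursors c1@2 c2@9, authorship 1......2..
After op 3 (insert('t')): buffer="xjtimrrkxetl" (len 12), cursors c1@3 c2@11, authorship 1.1.....2.2.
After op 4 (move_left): buffer="xjtimrrkxetl" (len 12), cursors c1@2 c2@10, authorship 1.1.....2.2.
After op 5 (insert('j')): buffer="xjjtimrrkxejtl" (len 14), cursors c1@3 c2@12, authorship 1.11.....2.22.
Authorship (.=original, N=cursor N): 1 . 1 1 . . . . . 2 . 2 2 .
Index 3: author = 1

Answer: cursor 1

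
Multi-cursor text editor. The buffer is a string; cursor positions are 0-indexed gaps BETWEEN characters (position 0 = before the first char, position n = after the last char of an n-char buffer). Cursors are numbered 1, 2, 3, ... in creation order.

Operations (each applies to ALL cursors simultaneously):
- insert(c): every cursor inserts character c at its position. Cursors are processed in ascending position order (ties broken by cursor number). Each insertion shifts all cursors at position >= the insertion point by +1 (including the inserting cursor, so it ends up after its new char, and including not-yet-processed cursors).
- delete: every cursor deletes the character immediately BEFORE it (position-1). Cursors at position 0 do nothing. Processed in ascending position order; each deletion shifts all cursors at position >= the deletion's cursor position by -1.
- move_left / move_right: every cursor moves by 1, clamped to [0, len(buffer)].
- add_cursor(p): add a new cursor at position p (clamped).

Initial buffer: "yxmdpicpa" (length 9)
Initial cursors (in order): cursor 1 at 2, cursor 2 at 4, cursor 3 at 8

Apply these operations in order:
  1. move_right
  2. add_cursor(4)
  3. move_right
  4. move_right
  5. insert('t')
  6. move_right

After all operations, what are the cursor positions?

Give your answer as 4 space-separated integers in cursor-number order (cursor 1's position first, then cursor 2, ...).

After op 1 (move_right): buffer="yxmdpicpa" (len 9), cursors c1@3 c2@5 c3@9, authorship .........
After op 2 (add_cursor(4)): buffer="yxmdpicpa" (len 9), cursors c1@3 c4@4 c2@5 c3@9, authorship .........
After op 3 (move_right): buffer="yxmdpicpa" (len 9), cursors c1@4 c4@5 c2@6 c3@9, authorship .........
After op 4 (move_right): buffer="yxmdpicpa" (len 9), cursors c1@5 c4@6 c2@7 c3@9, authorship .........
After op 5 (insert('t')): buffer="yxmdptitctpat" (len 13), cursors c1@6 c4@8 c2@10 c3@13, authorship .....1.4.2..3
After op 6 (move_right): buffer="yxmdptitctpat" (len 13), cursors c1@7 c4@9 c2@11 c3@13, authorship .....1.4.2..3

Answer: 7 11 13 9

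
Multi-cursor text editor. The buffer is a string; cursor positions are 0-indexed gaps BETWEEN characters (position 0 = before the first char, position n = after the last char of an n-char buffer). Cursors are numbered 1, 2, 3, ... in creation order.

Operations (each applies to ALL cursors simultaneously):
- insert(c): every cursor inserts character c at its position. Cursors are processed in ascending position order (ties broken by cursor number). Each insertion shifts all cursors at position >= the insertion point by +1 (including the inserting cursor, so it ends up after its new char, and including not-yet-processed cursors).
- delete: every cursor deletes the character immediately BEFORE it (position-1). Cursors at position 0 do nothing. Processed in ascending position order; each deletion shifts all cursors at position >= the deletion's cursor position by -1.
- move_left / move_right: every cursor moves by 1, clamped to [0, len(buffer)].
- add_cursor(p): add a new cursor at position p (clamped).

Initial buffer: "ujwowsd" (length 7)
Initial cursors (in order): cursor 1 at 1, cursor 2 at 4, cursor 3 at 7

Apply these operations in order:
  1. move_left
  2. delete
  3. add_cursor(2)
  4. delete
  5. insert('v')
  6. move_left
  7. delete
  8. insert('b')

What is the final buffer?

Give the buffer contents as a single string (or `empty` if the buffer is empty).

Answer: bbbvbvd

Derivation:
After op 1 (move_left): buffer="ujwowsd" (len 7), cursors c1@0 c2@3 c3@6, authorship .......
After op 2 (delete): buffer="ujowd" (len 5), cursors c1@0 c2@2 c3@4, authorship .....
After op 3 (add_cursor(2)): buffer="ujowd" (len 5), cursors c1@0 c2@2 c4@2 c3@4, authorship .....
After op 4 (delete): buffer="od" (len 2), cursors c1@0 c2@0 c4@0 c3@1, authorship ..
After op 5 (insert('v')): buffer="vvvovd" (len 6), cursors c1@3 c2@3 c4@3 c3@5, authorship 124.3.
After op 6 (move_left): buffer="vvvovd" (len 6), cursors c1@2 c2@2 c4@2 c3@4, authorship 124.3.
After op 7 (delete): buffer="vvd" (len 3), cursors c1@0 c2@0 c4@0 c3@1, authorship 43.
After op 8 (insert('b')): buffer="bbbvbvd" (len 7), cursors c1@3 c2@3 c4@3 c3@5, authorship 124433.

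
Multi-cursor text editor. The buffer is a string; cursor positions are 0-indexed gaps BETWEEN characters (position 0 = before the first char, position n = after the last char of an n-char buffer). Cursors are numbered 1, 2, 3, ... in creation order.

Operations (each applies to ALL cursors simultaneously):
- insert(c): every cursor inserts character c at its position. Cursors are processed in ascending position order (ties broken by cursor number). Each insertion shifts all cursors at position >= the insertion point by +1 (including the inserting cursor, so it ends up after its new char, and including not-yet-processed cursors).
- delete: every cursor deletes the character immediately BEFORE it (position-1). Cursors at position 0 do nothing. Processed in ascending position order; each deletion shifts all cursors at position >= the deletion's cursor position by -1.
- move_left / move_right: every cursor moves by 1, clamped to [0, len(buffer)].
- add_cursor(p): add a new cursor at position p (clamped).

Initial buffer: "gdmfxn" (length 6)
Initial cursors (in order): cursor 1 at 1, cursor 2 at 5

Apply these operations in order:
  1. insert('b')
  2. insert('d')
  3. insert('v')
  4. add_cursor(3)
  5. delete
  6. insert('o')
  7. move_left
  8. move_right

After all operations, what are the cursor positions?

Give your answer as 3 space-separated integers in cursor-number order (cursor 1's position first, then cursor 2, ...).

Answer: 4 11 4

Derivation:
After op 1 (insert('b')): buffer="gbdmfxbn" (len 8), cursors c1@2 c2@7, authorship .1....2.
After op 2 (insert('d')): buffer="gbddmfxbdn" (len 10), cursors c1@3 c2@9, authorship .11....22.
After op 3 (insert('v')): buffer="gbdvdmfxbdvn" (len 12), cursors c1@4 c2@11, authorship .111....222.
After op 4 (add_cursor(3)): buffer="gbdvdmfxbdvn" (len 12), cursors c3@3 c1@4 c2@11, authorship .111....222.
After op 5 (delete): buffer="gbdmfxbdn" (len 9), cursors c1@2 c3@2 c2@8, authorship .1....22.
After op 6 (insert('o')): buffer="gboodmfxbdon" (len 12), cursors c1@4 c3@4 c2@11, authorship .113....222.
After op 7 (move_left): buffer="gboodmfxbdon" (len 12), cursors c1@3 c3@3 c2@10, authorship .113....222.
After op 8 (move_right): buffer="gboodmfxbdon" (len 12), cursors c1@4 c3@4 c2@11, authorship .113....222.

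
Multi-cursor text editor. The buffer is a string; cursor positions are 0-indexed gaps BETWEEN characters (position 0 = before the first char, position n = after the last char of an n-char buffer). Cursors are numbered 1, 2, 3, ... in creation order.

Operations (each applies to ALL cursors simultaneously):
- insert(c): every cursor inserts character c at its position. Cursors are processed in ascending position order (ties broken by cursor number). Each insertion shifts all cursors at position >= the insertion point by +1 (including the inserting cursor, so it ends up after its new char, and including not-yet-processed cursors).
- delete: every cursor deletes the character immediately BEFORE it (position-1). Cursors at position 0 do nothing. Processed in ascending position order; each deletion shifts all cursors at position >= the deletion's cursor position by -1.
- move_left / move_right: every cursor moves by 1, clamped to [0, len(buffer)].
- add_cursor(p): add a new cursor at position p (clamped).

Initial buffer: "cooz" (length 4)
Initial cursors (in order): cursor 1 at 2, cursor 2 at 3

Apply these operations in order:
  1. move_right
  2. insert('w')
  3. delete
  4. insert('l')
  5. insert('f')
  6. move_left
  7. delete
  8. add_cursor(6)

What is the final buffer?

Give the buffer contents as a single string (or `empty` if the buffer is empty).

Answer: coofzf

Derivation:
After op 1 (move_right): buffer="cooz" (len 4), cursors c1@3 c2@4, authorship ....
After op 2 (insert('w')): buffer="coowzw" (len 6), cursors c1@4 c2@6, authorship ...1.2
After op 3 (delete): buffer="cooz" (len 4), cursors c1@3 c2@4, authorship ....
After op 4 (insert('l')): buffer="coolzl" (len 6), cursors c1@4 c2@6, authorship ...1.2
After op 5 (insert('f')): buffer="coolfzlf" (len 8), cursors c1@5 c2@8, authorship ...11.22
After op 6 (move_left): buffer="coolfzlf" (len 8), cursors c1@4 c2@7, authorship ...11.22
After op 7 (delete): buffer="coofzf" (len 6), cursors c1@3 c2@5, authorship ...1.2
After op 8 (add_cursor(6)): buffer="coofzf" (len 6), cursors c1@3 c2@5 c3@6, authorship ...1.2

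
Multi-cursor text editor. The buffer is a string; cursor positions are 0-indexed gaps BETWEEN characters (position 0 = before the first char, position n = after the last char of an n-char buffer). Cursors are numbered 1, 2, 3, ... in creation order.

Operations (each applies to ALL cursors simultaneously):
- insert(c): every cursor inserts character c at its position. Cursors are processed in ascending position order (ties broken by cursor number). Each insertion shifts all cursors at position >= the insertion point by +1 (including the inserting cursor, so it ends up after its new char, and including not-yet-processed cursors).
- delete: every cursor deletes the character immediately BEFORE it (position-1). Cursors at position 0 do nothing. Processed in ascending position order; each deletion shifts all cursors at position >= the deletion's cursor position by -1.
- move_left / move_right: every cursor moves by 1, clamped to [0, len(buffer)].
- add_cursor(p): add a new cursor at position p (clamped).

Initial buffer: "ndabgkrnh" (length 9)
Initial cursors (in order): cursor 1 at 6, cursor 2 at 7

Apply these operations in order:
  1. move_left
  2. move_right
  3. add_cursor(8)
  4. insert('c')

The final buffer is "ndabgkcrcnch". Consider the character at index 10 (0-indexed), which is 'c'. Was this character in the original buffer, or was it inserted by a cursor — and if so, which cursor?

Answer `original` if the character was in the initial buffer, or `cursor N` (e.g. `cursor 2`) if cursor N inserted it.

After op 1 (move_left): buffer="ndabgkrnh" (len 9), cursors c1@5 c2@6, authorship .........
After op 2 (move_right): buffer="ndabgkrnh" (len 9), cursors c1@6 c2@7, authorship .........
After op 3 (add_cursor(8)): buffer="ndabgkrnh" (len 9), cursors c1@6 c2@7 c3@8, authorship .........
After op 4 (insert('c')): buffer="ndabgkcrcnch" (len 12), cursors c1@7 c2@9 c3@11, authorship ......1.2.3.
Authorship (.=original, N=cursor N): . . . . . . 1 . 2 . 3 .
Index 10: author = 3

Answer: cursor 3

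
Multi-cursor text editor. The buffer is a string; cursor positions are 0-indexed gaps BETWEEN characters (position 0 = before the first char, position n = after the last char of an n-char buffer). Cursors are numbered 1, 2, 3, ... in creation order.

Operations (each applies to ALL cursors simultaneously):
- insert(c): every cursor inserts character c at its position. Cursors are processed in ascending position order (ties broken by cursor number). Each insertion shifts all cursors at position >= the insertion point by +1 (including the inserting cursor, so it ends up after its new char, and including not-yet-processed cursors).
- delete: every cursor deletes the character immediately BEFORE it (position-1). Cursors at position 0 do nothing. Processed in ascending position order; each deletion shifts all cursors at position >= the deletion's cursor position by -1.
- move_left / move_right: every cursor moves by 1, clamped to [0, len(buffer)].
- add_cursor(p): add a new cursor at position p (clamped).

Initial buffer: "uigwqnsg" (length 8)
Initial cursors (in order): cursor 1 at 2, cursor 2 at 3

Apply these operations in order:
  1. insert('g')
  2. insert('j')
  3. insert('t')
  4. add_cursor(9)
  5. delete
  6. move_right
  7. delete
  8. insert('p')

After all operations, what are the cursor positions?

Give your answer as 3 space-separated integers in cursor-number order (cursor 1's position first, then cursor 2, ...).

After op 1 (insert('g')): buffer="uigggwqnsg" (len 10), cursors c1@3 c2@5, authorship ..1.2.....
After op 2 (insert('j')): buffer="uigjggjwqnsg" (len 12), cursors c1@4 c2@7, authorship ..11.22.....
After op 3 (insert('t')): buffer="uigjtggjtwqnsg" (len 14), cursors c1@5 c2@9, authorship ..111.222.....
After op 4 (add_cursor(9)): buffer="uigjtggjtwqnsg" (len 14), cursors c1@5 c2@9 c3@9, authorship ..111.222.....
After op 5 (delete): buffer="uigjggwqnsg" (len 11), cursors c1@4 c2@6 c3@6, authorship ..11.2.....
After op 6 (move_right): buffer="uigjggwqnsg" (len 11), cursors c1@5 c2@7 c3@7, authorship ..11.2.....
After op 7 (delete): buffer="uigjqnsg" (len 8), cursors c1@4 c2@4 c3@4, authorship ..11....
After op 8 (insert('p')): buffer="uigjpppqnsg" (len 11), cursors c1@7 c2@7 c3@7, authorship ..11123....

Answer: 7 7 7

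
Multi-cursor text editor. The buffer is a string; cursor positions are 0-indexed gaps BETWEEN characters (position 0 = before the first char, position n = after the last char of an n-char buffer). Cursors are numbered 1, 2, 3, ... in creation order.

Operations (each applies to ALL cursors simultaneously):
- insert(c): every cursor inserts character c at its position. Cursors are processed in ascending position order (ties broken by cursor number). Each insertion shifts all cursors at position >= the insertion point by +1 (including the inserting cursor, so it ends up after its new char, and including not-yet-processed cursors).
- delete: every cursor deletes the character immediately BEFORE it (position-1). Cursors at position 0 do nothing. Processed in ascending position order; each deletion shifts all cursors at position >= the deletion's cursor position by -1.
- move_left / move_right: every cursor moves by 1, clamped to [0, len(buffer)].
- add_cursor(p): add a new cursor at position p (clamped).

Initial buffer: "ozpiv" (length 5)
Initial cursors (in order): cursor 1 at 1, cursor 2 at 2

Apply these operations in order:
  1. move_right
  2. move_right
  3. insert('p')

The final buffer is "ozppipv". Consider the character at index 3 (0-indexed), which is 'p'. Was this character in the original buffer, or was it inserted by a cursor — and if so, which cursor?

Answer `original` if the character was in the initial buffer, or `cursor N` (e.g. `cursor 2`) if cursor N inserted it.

After op 1 (move_right): buffer="ozpiv" (len 5), cursors c1@2 c2@3, authorship .....
After op 2 (move_right): buffer="ozpiv" (len 5), cursors c1@3 c2@4, authorship .....
After op 3 (insert('p')): buffer="ozppipv" (len 7), cursors c1@4 c2@6, authorship ...1.2.
Authorship (.=original, N=cursor N): . . . 1 . 2 .
Index 3: author = 1

Answer: cursor 1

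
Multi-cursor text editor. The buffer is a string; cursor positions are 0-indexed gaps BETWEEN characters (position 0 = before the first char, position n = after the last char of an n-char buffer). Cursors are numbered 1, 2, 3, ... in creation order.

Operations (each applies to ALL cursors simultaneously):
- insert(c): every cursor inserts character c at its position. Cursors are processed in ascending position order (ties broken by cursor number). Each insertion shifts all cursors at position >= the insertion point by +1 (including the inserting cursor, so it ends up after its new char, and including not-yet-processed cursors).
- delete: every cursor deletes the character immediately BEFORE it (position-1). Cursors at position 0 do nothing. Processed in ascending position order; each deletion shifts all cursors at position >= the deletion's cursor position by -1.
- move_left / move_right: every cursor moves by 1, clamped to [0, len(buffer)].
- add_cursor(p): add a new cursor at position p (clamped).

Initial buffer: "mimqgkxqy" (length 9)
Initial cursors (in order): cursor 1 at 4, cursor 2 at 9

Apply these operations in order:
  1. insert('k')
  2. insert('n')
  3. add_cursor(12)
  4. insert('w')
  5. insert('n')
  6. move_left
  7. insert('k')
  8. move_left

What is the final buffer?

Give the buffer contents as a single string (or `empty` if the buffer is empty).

After op 1 (insert('k')): buffer="mimqkgkxqyk" (len 11), cursors c1@5 c2@11, authorship ....1.....2
After op 2 (insert('n')): buffer="mimqkngkxqykn" (len 13), cursors c1@6 c2@13, authorship ....11.....22
After op 3 (add_cursor(12)): buffer="mimqkngkxqykn" (len 13), cursors c1@6 c3@12 c2@13, authorship ....11.....22
After op 4 (insert('w')): buffer="mimqknwgkxqykwnw" (len 16), cursors c1@7 c3@14 c2@16, authorship ....111.....2322
After op 5 (insert('n')): buffer="mimqknwngkxqykwnnwn" (len 19), cursors c1@8 c3@16 c2@19, authorship ....1111.....233222
After op 6 (move_left): buffer="mimqknwngkxqykwnnwn" (len 19), cursors c1@7 c3@15 c2@18, authorship ....1111.....233222
After op 7 (insert('k')): buffer="mimqknwkngkxqykwknnwkn" (len 22), cursors c1@8 c3@17 c2@21, authorship ....11111.....23332222
After op 8 (move_left): buffer="mimqknwkngkxqykwknnwkn" (len 22), cursors c1@7 c3@16 c2@20, authorship ....11111.....23332222

Answer: mimqknwkngkxqykwknnwkn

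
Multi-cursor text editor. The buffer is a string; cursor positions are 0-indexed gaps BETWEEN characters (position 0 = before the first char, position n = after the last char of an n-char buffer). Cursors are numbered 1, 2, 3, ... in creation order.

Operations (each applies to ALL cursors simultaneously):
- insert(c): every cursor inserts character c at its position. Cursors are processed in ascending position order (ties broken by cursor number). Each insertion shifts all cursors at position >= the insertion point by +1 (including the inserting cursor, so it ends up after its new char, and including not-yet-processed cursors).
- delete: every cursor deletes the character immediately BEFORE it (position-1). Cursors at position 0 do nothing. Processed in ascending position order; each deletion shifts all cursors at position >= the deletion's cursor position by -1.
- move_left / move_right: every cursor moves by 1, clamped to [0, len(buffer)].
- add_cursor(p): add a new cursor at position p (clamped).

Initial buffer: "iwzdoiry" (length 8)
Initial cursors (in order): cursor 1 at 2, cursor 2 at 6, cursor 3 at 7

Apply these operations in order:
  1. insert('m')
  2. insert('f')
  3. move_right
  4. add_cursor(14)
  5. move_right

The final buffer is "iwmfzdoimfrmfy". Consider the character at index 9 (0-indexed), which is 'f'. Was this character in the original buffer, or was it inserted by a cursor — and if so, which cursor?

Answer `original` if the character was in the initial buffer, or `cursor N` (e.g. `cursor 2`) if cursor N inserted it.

After op 1 (insert('m')): buffer="iwmzdoimrmy" (len 11), cursors c1@3 c2@8 c3@10, authorship ..1....2.3.
After op 2 (insert('f')): buffer="iwmfzdoimfrmfy" (len 14), cursors c1@4 c2@10 c3@13, authorship ..11....22.33.
After op 3 (move_right): buffer="iwmfzdoimfrmfy" (len 14), cursors c1@5 c2@11 c3@14, authorship ..11....22.33.
After op 4 (add_cursor(14)): buffer="iwmfzdoimfrmfy" (len 14), cursors c1@5 c2@11 c3@14 c4@14, authorship ..11....22.33.
After op 5 (move_right): buffer="iwmfzdoimfrmfy" (len 14), cursors c1@6 c2@12 c3@14 c4@14, authorship ..11....22.33.
Authorship (.=original, N=cursor N): . . 1 1 . . . . 2 2 . 3 3 .
Index 9: author = 2

Answer: cursor 2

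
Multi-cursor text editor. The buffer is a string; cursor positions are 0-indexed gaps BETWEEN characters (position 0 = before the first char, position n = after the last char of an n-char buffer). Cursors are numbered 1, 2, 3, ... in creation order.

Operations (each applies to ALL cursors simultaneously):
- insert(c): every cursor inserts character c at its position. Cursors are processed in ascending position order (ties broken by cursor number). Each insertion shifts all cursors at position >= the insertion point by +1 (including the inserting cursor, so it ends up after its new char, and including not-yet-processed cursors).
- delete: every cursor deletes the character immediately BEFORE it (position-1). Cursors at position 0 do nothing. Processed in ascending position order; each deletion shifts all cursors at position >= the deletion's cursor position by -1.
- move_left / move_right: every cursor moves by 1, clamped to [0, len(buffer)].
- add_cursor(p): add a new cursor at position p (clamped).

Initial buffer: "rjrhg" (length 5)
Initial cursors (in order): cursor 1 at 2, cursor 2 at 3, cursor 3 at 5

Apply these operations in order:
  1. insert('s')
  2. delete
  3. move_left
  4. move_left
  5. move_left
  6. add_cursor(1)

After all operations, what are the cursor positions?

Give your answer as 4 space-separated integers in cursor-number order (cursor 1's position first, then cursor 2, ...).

Answer: 0 0 2 1

Derivation:
After op 1 (insert('s')): buffer="rjsrshgs" (len 8), cursors c1@3 c2@5 c3@8, authorship ..1.2..3
After op 2 (delete): buffer="rjrhg" (len 5), cursors c1@2 c2@3 c3@5, authorship .....
After op 3 (move_left): buffer="rjrhg" (len 5), cursors c1@1 c2@2 c3@4, authorship .....
After op 4 (move_left): buffer="rjrhg" (len 5), cursors c1@0 c2@1 c3@3, authorship .....
After op 5 (move_left): buffer="rjrhg" (len 5), cursors c1@0 c2@0 c3@2, authorship .....
After op 6 (add_cursor(1)): buffer="rjrhg" (len 5), cursors c1@0 c2@0 c4@1 c3@2, authorship .....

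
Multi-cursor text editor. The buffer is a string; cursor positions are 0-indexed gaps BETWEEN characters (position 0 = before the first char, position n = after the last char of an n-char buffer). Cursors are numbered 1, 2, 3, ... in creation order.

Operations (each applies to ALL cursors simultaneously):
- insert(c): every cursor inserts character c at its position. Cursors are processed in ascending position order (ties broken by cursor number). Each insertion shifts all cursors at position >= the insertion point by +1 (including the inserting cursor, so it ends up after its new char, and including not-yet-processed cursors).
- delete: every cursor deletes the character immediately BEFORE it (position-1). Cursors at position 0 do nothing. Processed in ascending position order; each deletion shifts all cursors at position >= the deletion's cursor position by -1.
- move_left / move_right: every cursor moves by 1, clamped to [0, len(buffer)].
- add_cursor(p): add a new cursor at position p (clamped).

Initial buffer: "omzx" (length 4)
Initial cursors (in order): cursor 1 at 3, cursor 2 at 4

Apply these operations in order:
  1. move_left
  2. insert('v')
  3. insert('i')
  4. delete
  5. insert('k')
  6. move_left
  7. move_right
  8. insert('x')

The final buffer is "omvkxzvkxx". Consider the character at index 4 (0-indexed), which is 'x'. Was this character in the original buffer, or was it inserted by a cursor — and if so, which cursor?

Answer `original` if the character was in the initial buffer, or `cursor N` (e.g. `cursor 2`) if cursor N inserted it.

After op 1 (move_left): buffer="omzx" (len 4), cursors c1@2 c2@3, authorship ....
After op 2 (insert('v')): buffer="omvzvx" (len 6), cursors c1@3 c2@5, authorship ..1.2.
After op 3 (insert('i')): buffer="omvizvix" (len 8), cursors c1@4 c2@7, authorship ..11.22.
After op 4 (delete): buffer="omvzvx" (len 6), cursors c1@3 c2@5, authorship ..1.2.
After op 5 (insert('k')): buffer="omvkzvkx" (len 8), cursors c1@4 c2@7, authorship ..11.22.
After op 6 (move_left): buffer="omvkzvkx" (len 8), cursors c1@3 c2@6, authorship ..11.22.
After op 7 (move_right): buffer="omvkzvkx" (len 8), cursors c1@4 c2@7, authorship ..11.22.
After op 8 (insert('x')): buffer="omvkxzvkxx" (len 10), cursors c1@5 c2@9, authorship ..111.222.
Authorship (.=original, N=cursor N): . . 1 1 1 . 2 2 2 .
Index 4: author = 1

Answer: cursor 1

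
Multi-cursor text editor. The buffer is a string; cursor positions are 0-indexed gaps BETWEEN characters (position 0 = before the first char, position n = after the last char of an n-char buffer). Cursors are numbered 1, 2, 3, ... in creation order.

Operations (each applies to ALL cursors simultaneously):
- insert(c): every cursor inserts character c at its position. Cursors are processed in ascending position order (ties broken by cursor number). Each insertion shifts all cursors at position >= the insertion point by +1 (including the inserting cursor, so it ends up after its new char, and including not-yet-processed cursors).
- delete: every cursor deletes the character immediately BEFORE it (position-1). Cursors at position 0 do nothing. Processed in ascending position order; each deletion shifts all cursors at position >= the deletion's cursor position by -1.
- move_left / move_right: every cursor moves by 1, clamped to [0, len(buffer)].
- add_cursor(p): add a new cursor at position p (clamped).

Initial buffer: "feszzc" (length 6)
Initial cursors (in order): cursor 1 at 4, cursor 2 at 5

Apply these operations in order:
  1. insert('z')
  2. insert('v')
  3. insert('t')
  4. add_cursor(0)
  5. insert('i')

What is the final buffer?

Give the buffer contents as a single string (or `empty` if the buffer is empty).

Answer: ifeszzvtizzvtic

Derivation:
After op 1 (insert('z')): buffer="feszzzzc" (len 8), cursors c1@5 c2@7, authorship ....1.2.
After op 2 (insert('v')): buffer="feszzvzzvc" (len 10), cursors c1@6 c2@9, authorship ....11.22.
After op 3 (insert('t')): buffer="feszzvtzzvtc" (len 12), cursors c1@7 c2@11, authorship ....111.222.
After op 4 (add_cursor(0)): buffer="feszzvtzzvtc" (len 12), cursors c3@0 c1@7 c2@11, authorship ....111.222.
After op 5 (insert('i')): buffer="ifeszzvtizzvtic" (len 15), cursors c3@1 c1@9 c2@14, authorship 3....1111.2222.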